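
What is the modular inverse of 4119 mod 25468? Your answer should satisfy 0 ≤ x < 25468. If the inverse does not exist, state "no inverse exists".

5911

Apply the Euclidean algorithm to 25468 and 4119:
25468 = 6×4119 + 754
4119 = 5×754 + 349
754 = 2×349 + 56
349 = 6×56 + 13
56 = 4×13 + 4
13 = 3×4 + 1
4 = 4×1 + 0
Since gcd(4119, 25468) = 1, back-substitute to write 1 as a combination:
1 = 13 − 3·4
1 = −3·56 + 13·13
1 = 13·349 − 81·56
1 = −81·754 + 175·349
1 = 175·4119 − 956·754
1 = −956·25468 + 5911·4119
So 4119·5911 ≡ 1 (mod 25468).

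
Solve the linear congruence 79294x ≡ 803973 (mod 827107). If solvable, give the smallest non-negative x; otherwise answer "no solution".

First find gcd(79294, 827107):
827107 = 10×79294 + 34167
79294 = 2×34167 + 10960
34167 = 3×10960 + 1287
10960 = 8×1287 + 664
1287 = 1×664 + 623
664 = 1×623 + 41
623 = 15×41 + 8
41 = 5×8 + 1
8 = 8×1 + 0
gcd = 1, so a unique solution mod 827107 exists.
Back-substitute for the Bézout coefficients:
1 = 41 − 5·8
1 = −5·623 + 76·41
1 = 76·664 − 81·623
1 = −81·1287 + 157·664
1 = 157·10960 − 1337·1287
1 = −1337·34167 + 4168·10960
1 = 4168·79294 − 9673·34167
1 = −9673·827107 + 100898·79294
So 79294·(100898) ≡ 1 (mod 827107), giving 79294⁻¹ ≡ 100898.
x ≡ 79294⁻¹·803973 ≡ 100898·803973 ≡ 748729 (mod 827107).

748729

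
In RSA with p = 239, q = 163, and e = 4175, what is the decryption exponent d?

φ(n) = (p−1)(q−1) = 238·162 = 38556.
Need d with 4175·d ≡ 1 (mod 38556). Apply the extended Euclidean algorithm:
38556 = 9×4175 + 981
4175 = 4×981 + 251
981 = 3×251 + 228
251 = 1×228 + 23
228 = 9×23 + 21
23 = 1×21 + 2
21 = 10×2 + 1
2 = 2×1 + 0
Back-substitute:
1 = 21 − 10·2
1 = −10·23 + 11·21
1 = 11·228 − 109·23
1 = −109·251 + 120·228
1 = 120·981 − 469·251
1 = −469·4175 + 1996·981
1 = 1996·38556 − 18433·4175
So 4175·(-18433) ≡ 1 (mod 38556), hence d ≡ -18433 ≡ 20123 (mod 38556).

20123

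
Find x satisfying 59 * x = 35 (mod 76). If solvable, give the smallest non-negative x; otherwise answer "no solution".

65

First find gcd(59, 76):
76 = 1×59 + 17
59 = 3×17 + 8
17 = 2×8 + 1
8 = 8×1 + 0
gcd = 1, so a unique solution mod 76 exists.
Back-substitute for the Bézout coefficients:
1 = 17 − 2·8
1 = −2·59 + 7·17
1 = 7·76 − 9·59
So 59·(-9) ≡ 1 (mod 76), giving 59⁻¹ ≡ 67.
x ≡ 59⁻¹·35 ≡ 67·35 ≡ 65 (mod 76).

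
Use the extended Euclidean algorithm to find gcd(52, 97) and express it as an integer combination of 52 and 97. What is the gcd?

Euclidean algorithm:
97 = 1·52 + 45
52 = 1·45 + 7
45 = 6·7 + 3
7 = 2·3 + 1
3 = 3·1 + 0
gcd(52, 97) = 1.
Working backward:
1 = 7 − 2·3
1 = −2·45 + 13·7
1 = 13·52 − 15·45
1 = −15·97 + 28·52
So 1 = (-15)·97 + (28)·52.

1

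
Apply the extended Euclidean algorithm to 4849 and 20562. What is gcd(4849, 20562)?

1

Repeated division:
20562 = 4×4849 + 1166
4849 = 4×1166 + 185
1166 = 6×185 + 56
185 = 3×56 + 17
56 = 3×17 + 5
17 = 3×5 + 2
5 = 2×2 + 1
2 = 2×1 + 0
gcd(4849, 20562) = 1.
Working backward:
1 = 5 − 2·2
1 = −2·17 + 7·5
1 = 7·56 − 23·17
1 = −23·185 + 76·56
1 = 76·1166 − 479·185
1 = −479·4849 + 1992·1166
1 = 1992·20562 − 8447·4849
So 1 = (1992)·20562 + (-8447)·4849.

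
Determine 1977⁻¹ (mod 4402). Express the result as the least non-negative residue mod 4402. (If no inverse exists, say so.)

1975

Extended Euclidean algorithm:
4402 = 2*1977 + 448
1977 = 4*448 + 185
448 = 2*185 + 78
185 = 2*78 + 29
78 = 2*29 + 20
29 = 1*20 + 9
20 = 2*9 + 2
9 = 4*2 + 1
2 = 2*1 + 0
Since gcd(1977, 4402) = 1, back-substitute to write 1 as a combination:
1 = 9 − 4·2
1 = −4·20 + 9·9
1 = 9·29 − 13·20
1 = −13·78 + 35·29
1 = 35·185 − 83·78
1 = −83·448 + 201·185
1 = 201·1977 − 887·448
1 = −887·4402 + 1975·1977
So 1977·1975 ≡ 1 (mod 4402).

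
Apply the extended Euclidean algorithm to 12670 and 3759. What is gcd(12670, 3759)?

Euclidean algorithm:
12670 = 3·3759 + 1393
3759 = 2·1393 + 973
1393 = 1·973 + 420
973 = 2·420 + 133
420 = 3·133 + 21
133 = 6·21 + 7
21 = 3·7 + 0
gcd(12670, 3759) = 7.
Working backward:
7 = 133 − 6·21
7 = −6·420 + 19·133
7 = 19·973 − 44·420
7 = −44·1393 + 63·973
7 = 63·3759 − 170·1393
7 = −170·12670 + 573·3759
So 7 = (-170)·12670 + (573)·3759.

7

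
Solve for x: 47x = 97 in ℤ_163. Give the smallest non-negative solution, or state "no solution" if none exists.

First find gcd(47, 163):
163 = 3*47 + 22
47 = 2*22 + 3
22 = 7*3 + 1
3 = 3*1 + 0
gcd = 1, so a unique solution mod 163 exists.
Back-substitute for the Bézout coefficients:
1 = 22 − 7·3
1 = −7·47 + 15·22
1 = 15·163 − 52·47
So 47·(-52) ≡ 1 (mod 163), giving 47⁻¹ ≡ 111.
x ≡ 47⁻¹·97 ≡ 111·97 ≡ 9 (mod 163).

9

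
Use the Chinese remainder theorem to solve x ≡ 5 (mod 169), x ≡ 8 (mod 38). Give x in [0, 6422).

Write x = 5 + 169·k. Then 169·k ≡ 8 − 5 ≡ 3 (mod 38).
Need 169⁻¹ mod 38. Extended Euclid on (38, 17):
38 = 2·17 + 4
17 = 4·4 + 1
4 = 4·1 + 0
Back-substitute:
1 = 17 − 4·4
1 = −4·38 + 9·17
169⁻¹ ≡ 9 (mod 38), so k ≡ 9·3 ≡ 27 (mod 38).
x = 5 + 169·27 = 4568.

4568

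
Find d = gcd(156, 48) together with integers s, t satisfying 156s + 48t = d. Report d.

12

Repeated division:
156 = 3·48 + 12
48 = 4·12 + 0
gcd(156, 48) = 12.
Back-substituting:
12 = 156 − 3·48
So 12 = (1)·156 + (-3)·48.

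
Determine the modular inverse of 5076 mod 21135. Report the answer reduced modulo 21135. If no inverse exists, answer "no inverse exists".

no inverse exists

Compute gcd(5076, 21135):
21135 = 4×5076 + 831
5076 = 6×831 + 90
831 = 9×90 + 21
90 = 4×21 + 6
21 = 3×6 + 3
6 = 2×3 + 0
gcd(5076, 21135) = 3 ≠ 1, so 5076 has no multiplicative inverse modulo 21135.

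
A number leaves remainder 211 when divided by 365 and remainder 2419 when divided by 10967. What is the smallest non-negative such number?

Write x = 211 + 365·k. Then 365·k ≡ 2419 − 211 ≡ 2208 (mod 10967).
Need 365⁻¹ mod 10967. Extended Euclid on (10967, 365):
10967 = 30×365 + 17
365 = 21×17 + 8
17 = 2×8 + 1
8 = 8×1 + 0
Back-substitute:
1 = 17 − 2·8
1 = −2·365 + 43·17
1 = 43·10967 − 1292·365
365⁻¹ ≡ 9675 (mod 10967), so k ≡ 9675·2208 ≡ 9651 (mod 10967).
x = 211 + 365·9651 = 3522826.

3522826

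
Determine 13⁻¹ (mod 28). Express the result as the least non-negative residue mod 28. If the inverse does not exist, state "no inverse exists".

13

Apply the Euclidean algorithm to 28 and 13:
28 = 2×13 + 2
13 = 6×2 + 1
2 = 2×1 + 0
The gcd is 1. Working backward:
1 = 13 − 6·2
1 = −6·28 + 13·13
So 13·13 ≡ 1 (mod 28).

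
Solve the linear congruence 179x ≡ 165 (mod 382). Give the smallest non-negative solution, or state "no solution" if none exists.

First find gcd(179, 382):
382 = 2*179 + 24
179 = 7*24 + 11
24 = 2*11 + 2
11 = 5*2 + 1
2 = 2*1 + 0
gcd = 1, so a unique solution mod 382 exists.
Back-substitute for the Bézout coefficients:
1 = 11 − 5·2
1 = −5·24 + 11·11
1 = 11·179 − 82·24
1 = −82·382 + 175·179
So 179·(175) ≡ 1 (mod 382), giving 179⁻¹ ≡ 175.
x ≡ 179⁻¹·165 ≡ 175·165 ≡ 225 (mod 382).

225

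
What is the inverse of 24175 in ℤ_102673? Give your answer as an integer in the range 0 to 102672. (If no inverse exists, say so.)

Run Euclid on (102673, 24175):
102673 = 4*24175 + 5973
24175 = 4*5973 + 283
5973 = 21*283 + 30
283 = 9*30 + 13
30 = 2*13 + 4
13 = 3*4 + 1
4 = 4*1 + 0
Since gcd(24175, 102673) = 1, back-substitute to write 1 as a combination:
1 = 13 − 3·4
1 = −3·30 + 7·13
1 = 7·283 − 66·30
1 = −66·5973 + 1393·283
1 = 1393·24175 − 5638·5973
1 = −5638·102673 + 23945·24175
So 24175·23945 ≡ 1 (mod 102673).

23945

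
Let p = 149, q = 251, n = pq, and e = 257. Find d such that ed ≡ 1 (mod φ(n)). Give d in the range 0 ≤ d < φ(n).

φ(n) = (p−1)(q−1) = 148·250 = 37000.
Need d with 257·d ≡ 1 (mod 37000). Apply the extended Euclidean algorithm:
37000 = 143×257 + 249
257 = 1×249 + 8
249 = 31×8 + 1
8 = 8×1 + 0
Back-substitute:
1 = 249 − 31·8
1 = −31·257 + 32·249
1 = 32·37000 − 4607·257
So 257·(-4607) ≡ 1 (mod 37000), hence d ≡ -4607 ≡ 32393 (mod 37000).

32393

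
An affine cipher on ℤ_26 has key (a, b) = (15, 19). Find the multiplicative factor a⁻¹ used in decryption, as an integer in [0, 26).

7

Run Euclid on (26, 15):
26 = 1×15 + 11
15 = 1×11 + 4
11 = 2×4 + 3
4 = 1×3 + 1
3 = 3×1 + 0
Since gcd(15, 26) = 1, back-substitute to write 1 as a combination:
1 = 4 − 3
1 = −11 + 3·4
1 = 3·15 − 4·11
1 = −4·26 + 7·15
So 15·7 ≡ 1 (mod 26).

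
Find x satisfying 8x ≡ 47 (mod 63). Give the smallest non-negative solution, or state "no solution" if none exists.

First find gcd(8, 63):
63 = 7×8 + 7
8 = 1×7 + 1
7 = 7×1 + 0
gcd = 1, so a unique solution mod 63 exists.
Back-substitute for the Bézout coefficients:
1 = 8 − 7
1 = −63 + 8·8
So 8·(8) ≡ 1 (mod 63), giving 8⁻¹ ≡ 8.
x ≡ 8⁻¹·47 ≡ 8·47 ≡ 61 (mod 63).

61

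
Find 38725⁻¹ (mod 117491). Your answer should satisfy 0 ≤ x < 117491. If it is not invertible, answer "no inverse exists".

95082

Apply the Euclidean algorithm to 117491 and 38725:
117491 = 3×38725 + 1316
38725 = 29×1316 + 561
1316 = 2×561 + 194
561 = 2×194 + 173
194 = 1×173 + 21
173 = 8×21 + 5
21 = 4×5 + 1
5 = 5×1 + 0
Since gcd(38725, 117491) = 1, back-substitute to write 1 as a combination:
1 = 21 − 4·5
1 = −4·173 + 33·21
1 = 33·194 − 37·173
1 = −37·561 + 107·194
1 = 107·1316 − 251·561
1 = −251·38725 + 7386·1316
1 = 7386·117491 − 22409·38725
Hence 38725⁻¹ ≡ -22409 ≡ 95082 (mod 117491).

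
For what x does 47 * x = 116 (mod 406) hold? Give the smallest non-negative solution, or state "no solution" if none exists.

First find gcd(47, 406):
406 = 8×47 + 30
47 = 1×30 + 17
30 = 1×17 + 13
17 = 1×13 + 4
13 = 3×4 + 1
4 = 4×1 + 0
gcd = 1, so a unique solution mod 406 exists.
Back-substitute for the Bézout coefficients:
1 = 13 − 3·4
1 = −3·17 + 4·13
1 = 4·30 − 7·17
1 = −7·47 + 11·30
1 = 11·406 − 95·47
So 47·(-95) ≡ 1 (mod 406), giving 47⁻¹ ≡ 311.
x ≡ 47⁻¹·116 ≡ 311·116 ≡ 348 (mod 406).

348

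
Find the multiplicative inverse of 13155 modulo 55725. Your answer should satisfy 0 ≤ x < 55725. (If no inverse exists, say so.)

no inverse exists

Euclidean algorithm on 55725, 13155:
55725 = 4·13155 + 3105
13155 = 4·3105 + 735
3105 = 4·735 + 165
735 = 4·165 + 75
165 = 2·75 + 15
75 = 5·15 + 0
Since gcd = 15 > 1, 13155 is not a unit mod 55725.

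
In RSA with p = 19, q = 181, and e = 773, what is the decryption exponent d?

197

φ(n) = (p−1)(q−1) = 18·180 = 3240.
Need d with 773·d ≡ 1 (mod 3240). Apply the extended Euclidean algorithm:
3240 = 4·773 + 148
773 = 5·148 + 33
148 = 4·33 + 16
33 = 2·16 + 1
16 = 16·1 + 0
Back-substitute:
1 = 33 − 2·16
1 = −2·148 + 9·33
1 = 9·773 − 47·148
1 = −47·3240 + 197·773
So 773·197 ≡ 1 (mod 3240), hence d = 197.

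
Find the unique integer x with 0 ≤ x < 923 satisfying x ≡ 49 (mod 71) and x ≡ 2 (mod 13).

262

Write x = 49 + 71·k. Then 71·k ≡ 2 − 49 ≡ 5 (mod 13).
Need 71⁻¹ mod 13. Extended Euclid on (13, 6):
13 = 2·6 + 1
6 = 6·1 + 0
Back-substitute:
1 = 13 − 2·6
71⁻¹ ≡ 11 (mod 13), so k ≡ 11·5 ≡ 3 (mod 13).
x = 49 + 71·3 = 262.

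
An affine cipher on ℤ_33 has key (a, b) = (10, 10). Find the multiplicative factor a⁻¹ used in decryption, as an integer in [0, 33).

10

Extended Euclidean algorithm:
33 = 3*10 + 3
10 = 3*3 + 1
3 = 3*1 + 0
The gcd is 1. Working backward:
1 = 10 − 3·3
1 = −3·33 + 10·10
So 10·10 ≡ 1 (mod 33).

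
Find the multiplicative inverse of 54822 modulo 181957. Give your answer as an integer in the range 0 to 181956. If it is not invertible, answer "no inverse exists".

Extended Euclidean algorithm:
181957 = 3·54822 + 17491
54822 = 3·17491 + 2349
17491 = 7·2349 + 1048
2349 = 2·1048 + 253
1048 = 4·253 + 36
253 = 7·36 + 1
36 = 36·1 + 0
gcd = 1, so the inverse exists. Back-substitute:
1 = 253 − 7·36
1 = −7·1048 + 29·253
1 = 29·2349 − 65·1048
1 = −65·17491 + 484·2349
1 = 484·54822 − 1517·17491
1 = −1517·181957 + 5035·54822
So 54822·5035 ≡ 1 (mod 181957).

5035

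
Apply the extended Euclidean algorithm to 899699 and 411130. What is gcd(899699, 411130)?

1

Euclidean algorithm:
899699 = 2·411130 + 77439
411130 = 5·77439 + 23935
77439 = 3·23935 + 5634
23935 = 4·5634 + 1399
5634 = 4·1399 + 38
1399 = 36·38 + 31
38 = 1·31 + 7
31 = 4·7 + 3
7 = 2·3 + 1
3 = 3·1 + 0
gcd(899699, 411130) = 1.
Back-substituting:
1 = 7 − 2·3
1 = −2·31 + 9·7
1 = 9·38 − 11·31
1 = −11·1399 + 405·38
1 = 405·5634 − 1631·1399
1 = −1631·23935 + 6929·5634
1 = 6929·77439 − 22418·23935
1 = −22418·411130 + 119019·77439
1 = 119019·899699 − 260456·411130
So 1 = (119019)·899699 + (-260456)·411130.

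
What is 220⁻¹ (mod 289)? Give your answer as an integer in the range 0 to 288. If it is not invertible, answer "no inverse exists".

Extended Euclidean algorithm:
289 = 1×220 + 69
220 = 3×69 + 13
69 = 5×13 + 4
13 = 3×4 + 1
4 = 4×1 + 0
Since gcd(220, 289) = 1, back-substitute to write 1 as a combination:
1 = 13 − 3·4
1 = −3·69 + 16·13
1 = 16·220 − 51·69
1 = −51·289 + 67·220
So 220·67 ≡ 1 (mod 289).

67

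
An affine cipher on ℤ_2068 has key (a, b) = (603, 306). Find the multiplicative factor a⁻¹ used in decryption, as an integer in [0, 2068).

511

Extended Euclidean algorithm:
2068 = 3*603 + 259
603 = 2*259 + 85
259 = 3*85 + 4
85 = 21*4 + 1
4 = 4*1 + 0
gcd = 1, so the inverse exists. Back-substitute:
1 = 85 − 21·4
1 = −21·259 + 64·85
1 = 64·603 − 149·259
1 = −149·2068 + 511·603
So 603·511 ≡ 1 (mod 2068).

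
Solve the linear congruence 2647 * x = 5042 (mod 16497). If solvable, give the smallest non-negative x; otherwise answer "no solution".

5879

First find gcd(2647, 16497):
16497 = 6*2647 + 615
2647 = 4*615 + 187
615 = 3*187 + 54
187 = 3*54 + 25
54 = 2*25 + 4
25 = 6*4 + 1
4 = 4*1 + 0
gcd = 1, so a unique solution mod 16497 exists.
Back-substitute for the Bézout coefficients:
1 = 25 − 6·4
1 = −6·54 + 13·25
1 = 13·187 − 45·54
1 = −45·615 + 148·187
1 = 148·2647 − 637·615
1 = −637·16497 + 3970·2647
So 2647·(3970) ≡ 1 (mod 16497), giving 2647⁻¹ ≡ 3970.
x ≡ 2647⁻¹·5042 ≡ 3970·5042 ≡ 5879 (mod 16497).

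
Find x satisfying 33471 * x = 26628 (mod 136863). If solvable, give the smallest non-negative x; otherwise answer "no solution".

no solution

gcd(33471, 136863):
136863 = 4×33471 + 2979
33471 = 11×2979 + 702
2979 = 4×702 + 171
702 = 4×171 + 18
171 = 9×18 + 9
18 = 2×9 + 0
gcd = 9, but 9 ∤ 26628, so the congruence has no solution.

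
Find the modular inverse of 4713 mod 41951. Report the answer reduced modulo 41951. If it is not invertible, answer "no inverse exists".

gcd(41951, 4713) by repeated division:
41951 = 8×4713 + 4247
4713 = 1×4247 + 466
4247 = 9×466 + 53
466 = 8×53 + 42
53 = 1×42 + 11
42 = 3×11 + 9
11 = 1×9 + 2
9 = 4×2 + 1
2 = 2×1 + 0
Since gcd(4713, 41951) = 1, back-substitute to write 1 as a combination:
1 = 9 − 4·2
1 = −4·11 + 5·9
1 = 5·42 − 19·11
1 = −19·53 + 24·42
1 = 24·466 − 211·53
1 = −211·4247 + 1923·466
1 = 1923·4713 − 2134·4247
1 = −2134·41951 + 18995·4713
So 4713·18995 ≡ 1 (mod 41951).

18995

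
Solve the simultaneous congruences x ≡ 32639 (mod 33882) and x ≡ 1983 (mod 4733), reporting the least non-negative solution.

Write x = 32639 + 33882·k. Then 33882·k ≡ 1983 − 32639 ≡ 2475 (mod 4733).
Need 33882⁻¹ mod 4733. Extended Euclid on (4733, 751):
4733 = 6·751 + 227
751 = 3·227 + 70
227 = 3·70 + 17
70 = 4·17 + 2
17 = 8·2 + 1
2 = 2·1 + 0
Back-substitute:
1 = 17 − 8·2
1 = −8·70 + 33·17
1 = 33·227 − 107·70
1 = −107·751 + 354·227
1 = 354·4733 − 2231·751
33882⁻¹ ≡ 2502 (mod 4733), so k ≡ 2502·2475 ≡ 1686 (mod 4733).
x = 32639 + 33882·1686 = 57157691.

57157691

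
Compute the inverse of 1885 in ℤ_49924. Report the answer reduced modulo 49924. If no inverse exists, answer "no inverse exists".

Apply the Euclidean algorithm to 49924 and 1885:
49924 = 26×1885 + 914
1885 = 2×914 + 57
914 = 16×57 + 2
57 = 28×2 + 1
2 = 2×1 + 0
The gcd is 1. Working backward:
1 = 57 − 28·2
1 = −28·914 + 449·57
1 = 449·1885 − 926·914
1 = −926·49924 + 24525·1885
So 1885·24525 ≡ 1 (mod 49924).

24525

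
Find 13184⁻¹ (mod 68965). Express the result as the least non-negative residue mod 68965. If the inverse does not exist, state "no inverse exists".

Apply the Euclidean algorithm to 68965 and 13184:
68965 = 5×13184 + 3045
13184 = 4×3045 + 1004
3045 = 3×1004 + 33
1004 = 30×33 + 14
33 = 2×14 + 5
14 = 2×5 + 4
5 = 1×4 + 1
4 = 4×1 + 0
gcd = 1, so the inverse exists. Back-substitute:
1 = 5 − 4
1 = −14 + 3·5
1 = 3·33 − 7·14
1 = −7·1004 + 213·33
1 = 213·3045 − 646·1004
1 = −646·13184 + 2797·3045
1 = 2797·68965 − 14631·13184
So 13184·(-14631) ≡ 1 (mod 68965), and -14631 ≡ 54334 (mod 68965).

54334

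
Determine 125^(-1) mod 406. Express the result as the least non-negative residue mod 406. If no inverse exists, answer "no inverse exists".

Apply the Euclidean algorithm to 406 and 125:
406 = 3·125 + 31
125 = 4·31 + 1
31 = 31·1 + 0
gcd = 1, so the inverse exists. Back-substitute:
1 = 125 − 4·31
1 = −4·406 + 13·125
So 125·13 ≡ 1 (mod 406).

13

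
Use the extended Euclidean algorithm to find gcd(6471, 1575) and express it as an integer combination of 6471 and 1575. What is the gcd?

9

Repeated division:
6471 = 4*1575 + 171
1575 = 9*171 + 36
171 = 4*36 + 27
36 = 1*27 + 9
27 = 3*9 + 0
gcd(6471, 1575) = 9.
Back-substituting:
9 = 36 − 27
9 = −171 + 5·36
9 = 5·1575 − 46·171
9 = −46·6471 + 189·1575
So 9 = (-46)·6471 + (189)·1575.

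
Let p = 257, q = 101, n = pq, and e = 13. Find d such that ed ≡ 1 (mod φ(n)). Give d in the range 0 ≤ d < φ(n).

7877

φ(n) = (p−1)(q−1) = 256·100 = 25600.
Need d with 13·d ≡ 1 (mod 25600). Apply the extended Euclidean algorithm:
25600 = 1969·13 + 3
13 = 4·3 + 1
3 = 3·1 + 0
Back-substitute:
1 = 13 − 4·3
1 = −4·25600 + 7877·13
So 13·7877 ≡ 1 (mod 25600), hence d = 7877.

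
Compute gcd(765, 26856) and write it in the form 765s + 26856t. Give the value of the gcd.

Euclidean algorithm:
26856 = 35·765 + 81
765 = 9·81 + 36
81 = 2·36 + 9
36 = 4·9 + 0
gcd(765, 26856) = 9.
Express as a combination:
9 = 81 − 2·36
9 = −2·765 + 19·81
9 = 19·26856 − 667·765
So 9 = (19)·26856 + (-667)·765.

9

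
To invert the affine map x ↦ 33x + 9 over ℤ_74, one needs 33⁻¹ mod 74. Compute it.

Run Euclid on (74, 33):
74 = 2·33 + 8
33 = 4·8 + 1
8 = 8·1 + 0
The gcd is 1. Working backward:
1 = 33 − 4·8
1 = −4·74 + 9·33
So 33·9 ≡ 1 (mod 74).

9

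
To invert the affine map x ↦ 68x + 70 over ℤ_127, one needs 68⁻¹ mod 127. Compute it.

99

gcd(127, 68) by repeated division:
127 = 1·68 + 59
68 = 1·59 + 9
59 = 6·9 + 5
9 = 1·5 + 4
5 = 1·4 + 1
4 = 4·1 + 0
Since gcd(68, 127) = 1, back-substitute to write 1 as a combination:
1 = 5 − 4
1 = −9 + 2·5
1 = 2·59 − 13·9
1 = −13·68 + 15·59
1 = 15·127 − 28·68
So 68·(-28) ≡ 1 (mod 127), and -28 ≡ 99 (mod 127).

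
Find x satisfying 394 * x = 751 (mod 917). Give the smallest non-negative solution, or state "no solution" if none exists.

First find gcd(394, 917):
917 = 2*394 + 129
394 = 3*129 + 7
129 = 18*7 + 3
7 = 2*3 + 1
3 = 3*1 + 0
gcd = 1, so a unique solution mod 917 exists.
Back-substitute for the Bézout coefficients:
1 = 7 − 2·3
1 = −2·129 + 37·7
1 = 37·394 − 113·129
1 = −113·917 + 263·394
So 394·(263) ≡ 1 (mod 917), giving 394⁻¹ ≡ 263.
x ≡ 394⁻¹·751 ≡ 263·751 ≡ 358 (mod 917).

358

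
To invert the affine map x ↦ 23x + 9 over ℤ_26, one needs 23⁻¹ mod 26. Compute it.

Extended Euclidean algorithm:
26 = 1·23 + 3
23 = 7·3 + 2
3 = 1·2 + 1
2 = 2·1 + 0
Since gcd(23, 26) = 1, back-substitute to write 1 as a combination:
1 = 3 − 2
1 = −23 + 8·3
1 = 8·26 − 9·23
So 23·(-9) ≡ 1 (mod 26), and -9 ≡ 17 (mod 26).

17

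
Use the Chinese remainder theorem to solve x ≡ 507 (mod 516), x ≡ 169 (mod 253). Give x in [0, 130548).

Write x = 507 + 516·k. Then 516·k ≡ 169 − 507 ≡ 168 (mod 253).
Need 516⁻¹ mod 253. Extended Euclid on (253, 10):
253 = 25·10 + 3
10 = 3·3 + 1
3 = 3·1 + 0
Back-substitute:
1 = 10 − 3·3
1 = −3·253 + 76·10
516⁻¹ ≡ 76 (mod 253), so k ≡ 76·168 ≡ 118 (mod 253).
x = 507 + 516·118 = 61395.

61395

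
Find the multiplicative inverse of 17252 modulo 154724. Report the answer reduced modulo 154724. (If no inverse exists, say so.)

no inverse exists

Euclidean algorithm on 154724, 17252:
154724 = 8·17252 + 16708
17252 = 1·16708 + 544
16708 = 30·544 + 388
544 = 1·388 + 156
388 = 2·156 + 76
156 = 2·76 + 4
76 = 19·4 + 0
The gcd is 4, not 1, hence no inverse exists.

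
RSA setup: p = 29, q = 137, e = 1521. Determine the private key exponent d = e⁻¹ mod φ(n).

2769

φ(n) = (p−1)(q−1) = 28·136 = 3808.
Need d with 1521·d ≡ 1 (mod 3808). Apply the extended Euclidean algorithm:
3808 = 2×1521 + 766
1521 = 1×766 + 755
766 = 1×755 + 11
755 = 68×11 + 7
11 = 1×7 + 4
7 = 1×4 + 3
4 = 1×3 + 1
3 = 3×1 + 0
Back-substitute:
1 = 4 − 3
1 = −7 + 2·4
1 = 2·11 − 3·7
1 = −3·755 + 206·11
1 = 206·766 − 209·755
1 = −209·1521 + 415·766
1 = 415·3808 − 1039·1521
So 1521·(-1039) ≡ 1 (mod 3808), hence d ≡ -1039 ≡ 2769 (mod 3808).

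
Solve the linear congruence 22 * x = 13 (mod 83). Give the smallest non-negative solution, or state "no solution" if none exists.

First find gcd(22, 83):
83 = 3·22 + 17
22 = 1·17 + 5
17 = 3·5 + 2
5 = 2·2 + 1
2 = 2·1 + 0
gcd = 1, so a unique solution mod 83 exists.
Back-substitute for the Bézout coefficients:
1 = 5 − 2·2
1 = −2·17 + 7·5
1 = 7·22 − 9·17
1 = −9·83 + 34·22
So 22·(34) ≡ 1 (mod 83), giving 22⁻¹ ≡ 34.
x ≡ 22⁻¹·13 ≡ 34·13 ≡ 27 (mod 83).

27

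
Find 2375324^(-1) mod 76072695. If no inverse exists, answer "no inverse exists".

gcd(76072695, 2375324) by repeated division:
76072695 = 32·2375324 + 62327
2375324 = 38·62327 + 6898
62327 = 9·6898 + 245
6898 = 28·245 + 38
245 = 6·38 + 17
38 = 2·17 + 4
17 = 4·4 + 1
4 = 4·1 + 0
The gcd is 1. Working backward:
1 = 17 − 4·4
1 = −4·38 + 9·17
1 = 9·245 − 58·38
1 = −58·6898 + 1633·245
1 = 1633·62327 − 14755·6898
1 = −14755·2375324 + 562323·62327
1 = 562323·76072695 − 18009091·2375324
Hence 2375324⁻¹ ≡ -18009091 ≡ 58063604 (mod 76072695).

58063604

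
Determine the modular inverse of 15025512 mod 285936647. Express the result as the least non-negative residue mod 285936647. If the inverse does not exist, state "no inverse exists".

Run Euclid on (285936647, 15025512):
285936647 = 19×15025512 + 451919
15025512 = 33×451919 + 112185
451919 = 4×112185 + 3179
112185 = 35×3179 + 920
3179 = 3×920 + 419
920 = 2×419 + 82
419 = 5×82 + 9
82 = 9×9 + 1
9 = 9×1 + 0
Since gcd(15025512, 285936647) = 1, back-substitute to write 1 as a combination:
1 = 82 − 9·9
1 = −9·419 + 46·82
1 = 46·920 − 101·419
1 = −101·3179 + 349·920
1 = 349·112185 − 12316·3179
1 = −12316·451919 + 49613·112185
1 = 49613·15025512 − 1649545·451919
1 = −1649545·285936647 + 31390968·15025512
So 15025512·31390968 ≡ 1 (mod 285936647).

31390968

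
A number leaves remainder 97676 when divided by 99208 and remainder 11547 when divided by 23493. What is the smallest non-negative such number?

1993087188

Write x = 97676 + 99208·k. Then 99208·k ≡ 11547 − 97676 ≡ 7843 (mod 23493).
Need 99208⁻¹ mod 23493. Extended Euclid on (23493, 5236):
23493 = 4·5236 + 2549
5236 = 2·2549 + 138
2549 = 18·138 + 65
138 = 2·65 + 8
65 = 8·8 + 1
8 = 8·1 + 0
Back-substitute:
1 = 65 − 8·8
1 = −8·138 + 17·65
1 = 17·2549 − 314·138
1 = −314·5236 + 645·2549
1 = 645·23493 − 2894·5236
99208⁻¹ ≡ 20599 (mod 23493), so k ≡ 20599·7843 ≡ 20089 (mod 23493).
x = 97676 + 99208·20089 = 1993087188.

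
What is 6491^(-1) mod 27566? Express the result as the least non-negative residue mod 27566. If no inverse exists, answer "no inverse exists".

Run Euclid on (27566, 6491):
27566 = 4·6491 + 1602
6491 = 4·1602 + 83
1602 = 19·83 + 25
83 = 3·25 + 8
25 = 3·8 + 1
8 = 8·1 + 0
Since gcd(6491, 27566) = 1, back-substitute to write 1 as a combination:
1 = 25 − 3·8
1 = −3·83 + 10·25
1 = 10·1602 − 193·83
1 = −193·6491 + 782·1602
1 = 782·27566 − 3321·6491
So 6491·(-3321) ≡ 1 (mod 27566), and -3321 ≡ 24245 (mod 27566).

24245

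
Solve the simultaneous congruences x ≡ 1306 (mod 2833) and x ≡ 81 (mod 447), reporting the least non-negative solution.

Write x = 1306 + 2833·k. Then 2833·k ≡ 81 − 1306 ≡ 116 (mod 447).
Need 2833⁻¹ mod 447. Extended Euclid on (447, 151):
447 = 2×151 + 145
151 = 1×145 + 6
145 = 24×6 + 1
6 = 6×1 + 0
Back-substitute:
1 = 145 − 24·6
1 = −24·151 + 25·145
1 = 25·447 − 74·151
2833⁻¹ ≡ 373 (mod 447), so k ≡ 373·116 ≡ 356 (mod 447).
x = 1306 + 2833·356 = 1009854.

1009854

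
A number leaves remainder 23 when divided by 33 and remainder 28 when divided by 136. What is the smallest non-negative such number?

980

Write x = 23 + 33·k. Then 33·k ≡ 28 − 23 ≡ 5 (mod 136).
Need 33⁻¹ mod 136. Extended Euclid on (136, 33):
136 = 4×33 + 4
33 = 8×4 + 1
4 = 4×1 + 0
Back-substitute:
1 = 33 − 8·4
1 = −8·136 + 33·33
33⁻¹ ≡ 33 (mod 136), so k ≡ 33·5 ≡ 29 (mod 136).
x = 23 + 33·29 = 980.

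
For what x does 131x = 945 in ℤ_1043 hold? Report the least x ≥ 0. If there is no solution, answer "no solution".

First find gcd(131, 1043):
1043 = 7*131 + 126
131 = 1*126 + 5
126 = 25*5 + 1
5 = 5*1 + 0
gcd = 1, so a unique solution mod 1043 exists.
Back-substitute for the Bézout coefficients:
1 = 126 − 25·5
1 = −25·131 + 26·126
1 = 26·1043 − 207·131
So 131·(-207) ≡ 1 (mod 1043), giving 131⁻¹ ≡ 836.
x ≡ 131⁻¹·945 ≡ 836·945 ≡ 469 (mod 1043).

469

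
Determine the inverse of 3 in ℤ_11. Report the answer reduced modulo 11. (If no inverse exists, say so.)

Apply the Euclidean algorithm to 11 and 3:
11 = 3×3 + 2
3 = 1×2 + 1
2 = 2×1 + 0
Since gcd(3, 11) = 1, back-substitute to write 1 as a combination:
1 = 3 − 2
1 = −11 + 4·3
So 3·4 ≡ 1 (mod 11).

4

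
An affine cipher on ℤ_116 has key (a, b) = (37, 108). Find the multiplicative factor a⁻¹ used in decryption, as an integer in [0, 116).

69

gcd(116, 37) by repeated division:
116 = 3·37 + 5
37 = 7·5 + 2
5 = 2·2 + 1
2 = 2·1 + 0
Since gcd(37, 116) = 1, back-substitute to write 1 as a combination:
1 = 5 − 2·2
1 = −2·37 + 15·5
1 = 15·116 − 47·37
Thus 37·(-47) ≡ 1 (mod 116); reducing, -47 mod 116 = 69.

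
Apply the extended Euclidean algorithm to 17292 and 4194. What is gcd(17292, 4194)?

6

Euclidean algorithm:
17292 = 4·4194 + 516
4194 = 8·516 + 66
516 = 7·66 + 54
66 = 1·54 + 12
54 = 4·12 + 6
12 = 2·6 + 0
gcd(17292, 4194) = 6.
Working backward:
6 = 54 − 4·12
6 = −4·66 + 5·54
6 = 5·516 − 39·66
6 = −39·4194 + 317·516
6 = 317·17292 − 1307·4194
So 6 = (317)·17292 + (-1307)·4194.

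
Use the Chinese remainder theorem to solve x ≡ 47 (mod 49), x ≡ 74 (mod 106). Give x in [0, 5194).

Write x = 47 + 49·k. Then 49·k ≡ 74 − 47 ≡ 27 (mod 106).
Need 49⁻¹ mod 106. Extended Euclid on (106, 49):
106 = 2×49 + 8
49 = 6×8 + 1
8 = 8×1 + 0
Back-substitute:
1 = 49 − 6·8
1 = −6·106 + 13·49
49⁻¹ ≡ 13 (mod 106), so k ≡ 13·27 ≡ 33 (mod 106).
x = 47 + 49·33 = 1664.

1664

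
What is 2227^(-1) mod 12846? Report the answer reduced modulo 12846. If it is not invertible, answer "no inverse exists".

Apply the Euclidean algorithm to 12846 and 2227:
12846 = 5·2227 + 1711
2227 = 1·1711 + 516
1711 = 3·516 + 163
516 = 3·163 + 27
163 = 6·27 + 1
27 = 27·1 + 0
gcd = 1, so the inverse exists. Back-substitute:
1 = 163 − 6·27
1 = −6·516 + 19·163
1 = 19·1711 − 63·516
1 = −63·2227 + 82·1711
1 = 82·12846 − 473·2227
Thus 2227·(-473) ≡ 1 (mod 12846); reducing, -473 mod 12846 = 12373.

12373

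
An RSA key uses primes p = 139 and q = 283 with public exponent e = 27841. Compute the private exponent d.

φ(n) = (p−1)(q−1) = 138·282 = 38916.
Need d with 27841·d ≡ 1 (mod 38916). Apply the extended Euclidean algorithm:
38916 = 1×27841 + 11075
27841 = 2×11075 + 5691
11075 = 1×5691 + 5384
5691 = 1×5384 + 307
5384 = 17×307 + 165
307 = 1×165 + 142
165 = 1×142 + 23
142 = 6×23 + 4
23 = 5×4 + 3
4 = 1×3 + 1
3 = 3×1 + 0
Back-substitute:
1 = 4 − 3
1 = −23 + 6·4
1 = 6·142 − 37·23
1 = −37·165 + 43·142
1 = 43·307 − 80·165
1 = −80·5384 + 1403·307
1 = 1403·5691 − 1483·5384
1 = −1483·11075 + 2886·5691
1 = 2886·27841 − 7255·11075
1 = −7255·38916 + 10141·27841
So 27841·10141 ≡ 1 (mod 38916), hence d = 10141.

10141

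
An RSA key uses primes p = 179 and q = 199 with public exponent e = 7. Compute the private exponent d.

5035

φ(n) = (p−1)(q−1) = 178·198 = 35244.
Need d with 7·d ≡ 1 (mod 35244). Apply the extended Euclidean algorithm:
35244 = 5034*7 + 6
7 = 1*6 + 1
6 = 6*1 + 0
Back-substitute:
1 = 7 − 6
1 = −35244 + 5035·7
So 7·5035 ≡ 1 (mod 35244), hence d = 5035.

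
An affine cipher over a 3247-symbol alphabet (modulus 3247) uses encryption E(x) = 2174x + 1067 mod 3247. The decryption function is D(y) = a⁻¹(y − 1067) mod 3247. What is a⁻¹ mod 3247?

gcd(3247, 2174) by repeated division:
3247 = 1×2174 + 1073
2174 = 2×1073 + 28
1073 = 38×28 + 9
28 = 3×9 + 1
9 = 9×1 + 0
gcd = 1, so the inverse exists. Back-substitute:
1 = 28 − 3·9
1 = −3·1073 + 115·28
1 = 115·2174 − 233·1073
1 = −233·3247 + 348·2174
So 2174·348 ≡ 1 (mod 3247).

348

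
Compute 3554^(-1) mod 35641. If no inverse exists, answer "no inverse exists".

5646

Extended Euclidean algorithm:
35641 = 10*3554 + 101
3554 = 35*101 + 19
101 = 5*19 + 6
19 = 3*6 + 1
6 = 6*1 + 0
The gcd is 1. Working backward:
1 = 19 − 3·6
1 = −3·101 + 16·19
1 = 16·3554 − 563·101
1 = −563·35641 + 5646·3554
So 3554·5646 ≡ 1 (mod 35641).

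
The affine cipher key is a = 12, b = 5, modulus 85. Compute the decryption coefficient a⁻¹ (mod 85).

Run Euclid on (85, 12):
85 = 7·12 + 1
12 = 12·1 + 0
gcd = 1, so the inverse exists. Back-substitute:
1 = 85 − 7·12
Hence 12⁻¹ ≡ -7 ≡ 78 (mod 85).

78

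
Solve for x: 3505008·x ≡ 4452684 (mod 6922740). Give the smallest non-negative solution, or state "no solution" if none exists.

399558

First find gcd(3505008, 6922740):
6922740 = 1·3505008 + 3417732
3505008 = 1·3417732 + 87276
3417732 = 39·87276 + 13968
87276 = 6·13968 + 3468
13968 = 4·3468 + 96
3468 = 36·96 + 12
96 = 8·12 + 0
gcd = 12 and 12 | 4452684, so solutions exist. Divide through by 12: 292084x ≡ 371057 (mod 576895).
Now find 292084⁻¹ mod 576895:
576895 = 1×292084 + 284811
292084 = 1×284811 + 7273
284811 = 39×7273 + 1164
7273 = 6×1164 + 289
1164 = 4×289 + 8
289 = 36×8 + 1
8 = 8×1 + 0
Back-substitute:
1 = 289 − 36·8
1 = −36·1164 + 145·289
1 = 145·7273 − 906·1164
1 = −906·284811 + 35479·7273
1 = 35479·292084 − 36385·284811
1 = −36385·576895 + 71864·292084
So 292084⁻¹ ≡ 71864 (mod 576895).
Then x ≡ 71864·371057 ≡ 399558 (mod 576895); the smallest non-negative solution is x = 399558.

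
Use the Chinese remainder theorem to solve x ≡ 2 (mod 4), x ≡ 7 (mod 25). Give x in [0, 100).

82

Write x = 2 + 4·k. Then 4·k ≡ 7 − 2 ≡ 5 (mod 25).
Need 4⁻¹ mod 25. Extended Euclid on (25, 4):
25 = 6×4 + 1
4 = 4×1 + 0
Back-substitute:
1 = 25 − 6·4
4⁻¹ ≡ 19 (mod 25), so k ≡ 19·5 ≡ 20 (mod 25).
x = 2 + 4·20 = 82.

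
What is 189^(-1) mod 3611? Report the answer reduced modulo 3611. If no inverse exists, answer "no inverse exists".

1624

Extended Euclidean algorithm:
3611 = 19×189 + 20
189 = 9×20 + 9
20 = 2×9 + 2
9 = 4×2 + 1
2 = 2×1 + 0
gcd = 1, so the inverse exists. Back-substitute:
1 = 9 − 4·2
1 = −4·20 + 9·9
1 = 9·189 − 85·20
1 = −85·3611 + 1624·189
So 189·1624 ≡ 1 (mod 3611).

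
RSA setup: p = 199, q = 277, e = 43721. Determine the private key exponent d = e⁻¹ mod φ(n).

46241

φ(n) = (p−1)(q−1) = 198·276 = 54648.
Need d with 43721·d ≡ 1 (mod 54648). Apply the extended Euclidean algorithm:
54648 = 1·43721 + 10927
43721 = 4·10927 + 13
10927 = 840·13 + 7
13 = 1·7 + 6
7 = 1·6 + 1
6 = 6·1 + 0
Back-substitute:
1 = 7 − 6
1 = −13 + 2·7
1 = 2·10927 − 1681·13
1 = −1681·43721 + 6726·10927
1 = 6726·54648 − 8407·43721
So 43721·(-8407) ≡ 1 (mod 54648), hence d ≡ -8407 ≡ 46241 (mod 54648).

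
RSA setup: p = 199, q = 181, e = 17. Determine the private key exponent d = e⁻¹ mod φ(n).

φ(n) = (p−1)(q−1) = 198·180 = 35640.
Need d with 17·d ≡ 1 (mod 35640). Apply the extended Euclidean algorithm:
35640 = 2096×17 + 8
17 = 2×8 + 1
8 = 8×1 + 0
Back-substitute:
1 = 17 − 2·8
1 = −2·35640 + 4193·17
So 17·4193 ≡ 1 (mod 35640), hence d = 4193.

4193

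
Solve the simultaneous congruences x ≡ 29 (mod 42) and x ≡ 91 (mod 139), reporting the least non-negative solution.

Write x = 29 + 42·k. Then 42·k ≡ 91 − 29 ≡ 62 (mod 139).
Need 42⁻¹ mod 139. Extended Euclid on (139, 42):
139 = 3×42 + 13
42 = 3×13 + 3
13 = 4×3 + 1
3 = 3×1 + 0
Back-substitute:
1 = 13 − 4·3
1 = −4·42 + 13·13
1 = 13·139 − 43·42
42⁻¹ ≡ 96 (mod 139), so k ≡ 96·62 ≡ 114 (mod 139).
x = 29 + 42·114 = 4817.

4817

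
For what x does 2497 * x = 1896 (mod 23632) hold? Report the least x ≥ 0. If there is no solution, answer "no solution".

First find gcd(2497, 23632):
23632 = 9·2497 + 1159
2497 = 2·1159 + 179
1159 = 6·179 + 85
179 = 2·85 + 9
85 = 9·9 + 4
9 = 2·4 + 1
4 = 4·1 + 0
gcd = 1, so a unique solution mod 23632 exists.
Back-substitute for the Bézout coefficients:
1 = 9 − 2·4
1 = −2·85 + 19·9
1 = 19·179 − 40·85
1 = −40·1159 + 259·179
1 = 259·2497 − 558·1159
1 = −558·23632 + 5281·2497
So 2497·(5281) ≡ 1 (mod 23632), giving 2497⁻¹ ≡ 5281.
x ≡ 2497⁻¹·1896 ≡ 5281·1896 ≡ 16440 (mod 23632).

16440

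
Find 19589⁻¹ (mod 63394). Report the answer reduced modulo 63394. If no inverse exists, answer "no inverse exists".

Run Euclid on (63394, 19589):
63394 = 3×19589 + 4627
19589 = 4×4627 + 1081
4627 = 4×1081 + 303
1081 = 3×303 + 172
303 = 1×172 + 131
172 = 1×131 + 41
131 = 3×41 + 8
41 = 5×8 + 1
8 = 8×1 + 0
gcd = 1, so the inverse exists. Back-substitute:
1 = 41 − 5·8
1 = −5·131 + 16·41
1 = 16·172 − 21·131
1 = −21·303 + 37·172
1 = 37·1081 − 132·303
1 = −132·4627 + 565·1081
1 = 565·19589 − 2392·4627
1 = −2392·63394 + 7741·19589
So 19589·7741 ≡ 1 (mod 63394).

7741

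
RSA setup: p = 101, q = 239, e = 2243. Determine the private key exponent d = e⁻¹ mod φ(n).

φ(n) = (p−1)(q−1) = 100·238 = 23800.
Need d with 2243·d ≡ 1 (mod 23800). Apply the extended Euclidean algorithm:
23800 = 10·2243 + 1370
2243 = 1·1370 + 873
1370 = 1·873 + 497
873 = 1·497 + 376
497 = 1·376 + 121
376 = 3·121 + 13
121 = 9·13 + 4
13 = 3·4 + 1
4 = 4·1 + 0
Back-substitute:
1 = 13 − 3·4
1 = −3·121 + 28·13
1 = 28·376 − 87·121
1 = −87·497 + 115·376
1 = 115·873 − 202·497
1 = −202·1370 + 317·873
1 = 317·2243 − 519·1370
1 = −519·23800 + 5507·2243
So 2243·5507 ≡ 1 (mod 23800), hence d = 5507.

5507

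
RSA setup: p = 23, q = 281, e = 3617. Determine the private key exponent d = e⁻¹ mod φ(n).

φ(n) = (p−1)(q−1) = 22·280 = 6160.
Need d with 3617·d ≡ 1 (mod 6160). Apply the extended Euclidean algorithm:
6160 = 1·3617 + 2543
3617 = 1·2543 + 1074
2543 = 2·1074 + 395
1074 = 2·395 + 284
395 = 1·284 + 111
284 = 2·111 + 62
111 = 1·62 + 49
62 = 1·49 + 13
49 = 3·13 + 10
13 = 1·10 + 3
10 = 3·3 + 1
3 = 3·1 + 0
Back-substitute:
1 = 10 − 3·3
1 = −3·13 + 4·10
1 = 4·49 − 15·13
1 = −15·62 + 19·49
1 = 19·111 − 34·62
1 = −34·284 + 87·111
1 = 87·395 − 121·284
1 = −121·1074 + 329·395
1 = 329·2543 − 779·1074
1 = −779·3617 + 1108·2543
1 = 1108·6160 − 1887·3617
So 3617·(-1887) ≡ 1 (mod 6160), hence d ≡ -1887 ≡ 4273 (mod 6160).

4273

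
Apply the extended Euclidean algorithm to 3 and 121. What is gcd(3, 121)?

1

Apply Euclid's algorithm to 121 and 3:
121 = 40×3 + 1
3 = 3×1 + 0
gcd(3, 121) = 1.
Working backward:
1 = 121 − 40·3
So 1 = (1)·121 + (-40)·3.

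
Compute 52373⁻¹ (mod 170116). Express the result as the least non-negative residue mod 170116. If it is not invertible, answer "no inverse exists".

Extended Euclidean algorithm:
170116 = 3·52373 + 12997
52373 = 4·12997 + 385
12997 = 33·385 + 292
385 = 1·292 + 93
292 = 3·93 + 13
93 = 7·13 + 2
13 = 6·2 + 1
2 = 2·1 + 0
gcd = 1, so the inverse exists. Back-substitute:
1 = 13 − 6·2
1 = −6·93 + 43·13
1 = 43·292 − 135·93
1 = −135·385 + 178·292
1 = 178·12997 − 6009·385
1 = −6009·52373 + 24214·12997
1 = 24214·170116 − 78651·52373
Hence 52373⁻¹ ≡ -78651 ≡ 91465 (mod 170116).

91465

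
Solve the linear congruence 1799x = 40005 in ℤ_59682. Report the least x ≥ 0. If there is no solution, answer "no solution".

4335

First find gcd(1799, 59682):
59682 = 33×1799 + 315
1799 = 5×315 + 224
315 = 1×224 + 91
224 = 2×91 + 42
91 = 2×42 + 7
42 = 6×7 + 0
gcd = 7 and 7 | 40005, so solutions exist. Divide through by 7: 257x ≡ 5715 (mod 8526).
Now find 257⁻¹ mod 8526:
8526 = 33*257 + 45
257 = 5*45 + 32
45 = 1*32 + 13
32 = 2*13 + 6
13 = 2*6 + 1
6 = 6*1 + 0
Back-substitute:
1 = 13 − 2·6
1 = −2·32 + 5·13
1 = 5·45 − 7·32
1 = −7·257 + 40·45
1 = 40·8526 − 1327·257
So 257·(-1327) ≡ 1 (mod 8526), i.e. 257⁻¹ ≡ 7199.
Then x ≡ 7199·5715 ≡ 4335 (mod 8526); the smallest non-negative solution is x = 4335.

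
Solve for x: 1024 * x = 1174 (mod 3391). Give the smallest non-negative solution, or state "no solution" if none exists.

First find gcd(1024, 3391):
3391 = 3·1024 + 319
1024 = 3·319 + 67
319 = 4·67 + 51
67 = 1·51 + 16
51 = 3·16 + 3
16 = 5·3 + 1
3 = 3·1 + 0
gcd = 1, so a unique solution mod 3391 exists.
Back-substitute for the Bézout coefficients:
1 = 16 − 5·3
1 = −5·51 + 16·16
1 = 16·67 − 21·51
1 = −21·319 + 100·67
1 = 100·1024 − 321·319
1 = −321·3391 + 1063·1024
So 1024·(1063) ≡ 1 (mod 3391), giving 1024⁻¹ ≡ 1063.
x ≡ 1024⁻¹·1174 ≡ 1063·1174 ≡ 74 (mod 3391).

74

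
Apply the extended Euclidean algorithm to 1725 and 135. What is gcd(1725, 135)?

Repeated division:
1725 = 12*135 + 105
135 = 1*105 + 30
105 = 3*30 + 15
30 = 2*15 + 0
gcd(1725, 135) = 15.
Working backward:
15 = 105 − 3·30
15 = −3·135 + 4·105
15 = 4·1725 − 51·135
So 15 = (4)·1725 + (-51)·135.

15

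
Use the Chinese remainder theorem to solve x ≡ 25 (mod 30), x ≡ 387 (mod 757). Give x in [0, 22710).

Write x = 25 + 30·k. Then 30·k ≡ 387 − 25 ≡ 362 (mod 757).
Need 30⁻¹ mod 757. Extended Euclid on (757, 30):
757 = 25·30 + 7
30 = 4·7 + 2
7 = 3·2 + 1
2 = 2·1 + 0
Back-substitute:
1 = 7 − 3·2
1 = −3·30 + 13·7
1 = 13·757 − 328·30
30⁻¹ ≡ 429 (mod 757), so k ≡ 429·362 ≡ 113 (mod 757).
x = 25 + 30·113 = 3415.

3415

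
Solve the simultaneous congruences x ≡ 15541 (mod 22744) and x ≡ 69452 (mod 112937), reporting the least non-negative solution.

Write x = 15541 + 22744·k. Then 22744·k ≡ 69452 − 15541 ≡ 53911 (mod 112937).
Need 22744⁻¹ mod 112937. Extended Euclid on (112937, 22744):
112937 = 4*22744 + 21961
22744 = 1*21961 + 783
21961 = 28*783 + 37
783 = 21*37 + 6
37 = 6*6 + 1
6 = 6*1 + 0
Back-substitute:
1 = 37 − 6·6
1 = −6·783 + 127·37
1 = 127·21961 − 3562·783
1 = −3562·22744 + 3689·21961
1 = 3689·112937 − 18318·22744
22744⁻¹ ≡ 94619 (mod 112937), so k ≡ 94619·53911 ≡ 92367 (mod 112937).
x = 15541 + 22744·92367 = 2100810589.

2100810589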